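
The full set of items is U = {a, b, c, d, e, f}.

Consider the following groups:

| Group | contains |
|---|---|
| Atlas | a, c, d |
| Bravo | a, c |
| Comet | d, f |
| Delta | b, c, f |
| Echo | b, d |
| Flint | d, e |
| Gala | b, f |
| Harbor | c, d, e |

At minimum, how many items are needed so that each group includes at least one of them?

H = {a, b, d} meets every group (each contains at least one member of H), and |H| = 3.
The groups Bravo, Flint, Gala are pairwise disjoint, so any hitting set needs a separate item for each — at least 3. Hence 3 is optimal.

3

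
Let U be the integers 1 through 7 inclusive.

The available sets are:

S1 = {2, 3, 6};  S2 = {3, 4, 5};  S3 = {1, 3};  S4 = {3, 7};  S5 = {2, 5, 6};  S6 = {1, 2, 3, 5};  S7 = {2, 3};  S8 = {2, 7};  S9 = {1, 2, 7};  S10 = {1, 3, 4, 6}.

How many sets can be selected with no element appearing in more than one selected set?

2

S4, S5 are pairwise disjoint (S4={3,7}; S5={2,5,6}).
Every remaining set overlaps one of these, and no 3 of the listed sets are pairwise disjoint, so 2 is the maximum.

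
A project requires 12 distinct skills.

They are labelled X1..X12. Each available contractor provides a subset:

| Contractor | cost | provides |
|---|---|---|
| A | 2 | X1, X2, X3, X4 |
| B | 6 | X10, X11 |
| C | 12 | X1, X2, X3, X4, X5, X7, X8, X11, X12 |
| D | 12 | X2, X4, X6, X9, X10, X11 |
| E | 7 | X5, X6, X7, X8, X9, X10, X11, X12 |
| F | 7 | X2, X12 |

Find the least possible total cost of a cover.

9

A, E together cover every skill (A ∪ E = {X1, X2, X3, X4, X5, X6, X7, X8, X9, X10, X11, X12}); total cost 2 + 7 = 9.
No covering selection has total cost below 9.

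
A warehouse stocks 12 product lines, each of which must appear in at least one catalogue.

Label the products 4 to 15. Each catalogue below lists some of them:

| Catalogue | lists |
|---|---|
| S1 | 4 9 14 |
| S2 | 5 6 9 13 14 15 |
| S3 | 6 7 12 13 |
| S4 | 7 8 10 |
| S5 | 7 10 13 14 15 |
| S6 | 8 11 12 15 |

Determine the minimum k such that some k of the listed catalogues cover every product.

S1 and S2 and S4 and S6 together: S1 ∪ S2 ∪ S4 ∪ S6 = {4, 5, 6, 7, 8, 9, 10, 11, 12, 13, 14, 15} — every product is covered.
Only S1 contains 4, so S1 is forced; the remaining 9 products need at least 3 more catalogues (each remaining catalogue adds at most 4) — so at least 4 catalogues are needed, and 4 is optimal.

4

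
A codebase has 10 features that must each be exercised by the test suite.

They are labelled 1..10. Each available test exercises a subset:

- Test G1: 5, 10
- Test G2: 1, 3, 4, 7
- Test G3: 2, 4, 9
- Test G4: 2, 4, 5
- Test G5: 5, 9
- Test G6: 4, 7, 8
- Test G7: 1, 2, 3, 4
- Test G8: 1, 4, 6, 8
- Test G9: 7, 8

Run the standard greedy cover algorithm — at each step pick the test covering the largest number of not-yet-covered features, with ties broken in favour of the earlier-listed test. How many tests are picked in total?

Greedy: pick G2 (covers 4 new) → pick G1 (covers 2 new) → pick G3 (covers 2 new) → pick G8 (covers 2 new). Total picks: 4.

4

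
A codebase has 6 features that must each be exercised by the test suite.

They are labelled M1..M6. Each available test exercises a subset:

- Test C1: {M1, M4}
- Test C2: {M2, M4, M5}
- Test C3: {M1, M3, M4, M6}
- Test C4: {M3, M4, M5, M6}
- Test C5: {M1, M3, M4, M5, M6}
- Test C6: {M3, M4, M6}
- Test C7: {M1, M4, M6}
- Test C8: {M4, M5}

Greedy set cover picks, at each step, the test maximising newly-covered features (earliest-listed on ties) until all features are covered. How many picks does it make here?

Greedy: pick C5 (covers 5 new) → pick C2 (covers 1 new). Total picks: 2.

2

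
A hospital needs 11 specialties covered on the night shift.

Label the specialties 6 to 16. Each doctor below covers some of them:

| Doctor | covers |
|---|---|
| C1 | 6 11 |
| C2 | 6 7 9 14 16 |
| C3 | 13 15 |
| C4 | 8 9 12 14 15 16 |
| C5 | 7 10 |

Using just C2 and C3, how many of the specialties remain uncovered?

4

Union of C2, C3 = {6, 7, 9, 13, 14, 15, 16}.
Not covered: 8, 10, 11, 12 — 4 specialties.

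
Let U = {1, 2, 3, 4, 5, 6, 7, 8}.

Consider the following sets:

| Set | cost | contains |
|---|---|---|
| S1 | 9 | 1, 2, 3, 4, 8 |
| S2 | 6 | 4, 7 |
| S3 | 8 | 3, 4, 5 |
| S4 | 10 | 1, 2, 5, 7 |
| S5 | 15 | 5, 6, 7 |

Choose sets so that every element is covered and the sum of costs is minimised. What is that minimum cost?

24

S1, S5 together cover every element (S1 ∪ S5 = {1, 2, 3, 4, 5, 6, 7, 8}); total cost 9 + 15 = 24.
The greedy pick S1, S4, S5 costs 34; no covering selection beats 24.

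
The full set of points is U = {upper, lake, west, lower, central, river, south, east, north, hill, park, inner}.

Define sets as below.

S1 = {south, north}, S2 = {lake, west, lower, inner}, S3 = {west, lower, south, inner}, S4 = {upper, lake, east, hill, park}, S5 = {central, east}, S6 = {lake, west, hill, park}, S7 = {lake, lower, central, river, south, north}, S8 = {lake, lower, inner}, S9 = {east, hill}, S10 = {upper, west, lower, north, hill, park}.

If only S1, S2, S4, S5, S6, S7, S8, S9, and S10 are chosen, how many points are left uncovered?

0

Union of S1, S2, S4, S5, S6, S7, S8, S9, S10 = {upper, lake, west, lower, central, river, south, east, north, hill, park, inner} — that's every point, so 0 are uncovered.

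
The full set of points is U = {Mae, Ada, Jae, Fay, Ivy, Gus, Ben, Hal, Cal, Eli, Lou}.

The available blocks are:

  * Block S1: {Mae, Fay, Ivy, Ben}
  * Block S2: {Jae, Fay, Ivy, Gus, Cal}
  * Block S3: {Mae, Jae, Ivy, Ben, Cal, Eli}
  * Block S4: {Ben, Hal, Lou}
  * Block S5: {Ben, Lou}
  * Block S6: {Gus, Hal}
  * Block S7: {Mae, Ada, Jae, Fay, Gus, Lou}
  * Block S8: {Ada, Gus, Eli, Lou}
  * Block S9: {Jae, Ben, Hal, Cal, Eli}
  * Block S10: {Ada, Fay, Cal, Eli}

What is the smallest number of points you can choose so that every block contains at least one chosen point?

The 3 points {Gus, Ben, Cal} hit every block.
The blocks S5, S6, S10 are pairwise disjoint, so any hitting set needs a separate point for each — at least 3. Hence 3 is optimal.

3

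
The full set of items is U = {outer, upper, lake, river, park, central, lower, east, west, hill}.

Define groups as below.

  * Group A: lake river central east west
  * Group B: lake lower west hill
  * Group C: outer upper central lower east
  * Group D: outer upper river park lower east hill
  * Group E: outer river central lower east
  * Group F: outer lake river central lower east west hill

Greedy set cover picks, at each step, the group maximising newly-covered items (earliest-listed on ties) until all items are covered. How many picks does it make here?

Greedy: pick F (covers 8 new) → pick D (covers 2 new). Total picks: 2.

2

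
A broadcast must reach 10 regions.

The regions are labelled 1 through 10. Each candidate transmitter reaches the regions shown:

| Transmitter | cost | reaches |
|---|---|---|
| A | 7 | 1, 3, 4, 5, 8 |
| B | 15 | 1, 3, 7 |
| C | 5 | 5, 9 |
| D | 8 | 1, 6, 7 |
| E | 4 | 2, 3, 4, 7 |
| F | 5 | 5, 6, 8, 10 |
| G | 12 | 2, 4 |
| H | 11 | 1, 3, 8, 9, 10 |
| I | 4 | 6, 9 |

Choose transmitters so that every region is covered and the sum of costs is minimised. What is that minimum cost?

E, F, H together cover every region (E ∪ F ∪ H = {1, 2, 3, 4, 5, 6, 7, 8, 9, 10}); total cost 4 + 5 + 11 = 20.
No covering selection has total cost below 20.

20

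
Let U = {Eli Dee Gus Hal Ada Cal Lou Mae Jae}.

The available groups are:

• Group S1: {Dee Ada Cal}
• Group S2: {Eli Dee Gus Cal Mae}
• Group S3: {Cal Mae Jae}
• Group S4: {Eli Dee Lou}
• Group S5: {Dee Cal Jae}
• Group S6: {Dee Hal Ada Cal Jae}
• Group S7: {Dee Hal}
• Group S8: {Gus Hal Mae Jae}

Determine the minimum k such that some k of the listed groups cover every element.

S2 and S4 and S6 together: S2 ∪ S4 ∪ S6 = {Eli, Dee, Gus, Hal, Ada, Cal, Lou, Mae, Jae} — every element is covered.
Only S4 contains Lou, so S4 is forced; the remaining 6 elements need at least 2 more groups (each remaining group adds at most 4) — so at least 3 groups are needed, and 3 is optimal.

3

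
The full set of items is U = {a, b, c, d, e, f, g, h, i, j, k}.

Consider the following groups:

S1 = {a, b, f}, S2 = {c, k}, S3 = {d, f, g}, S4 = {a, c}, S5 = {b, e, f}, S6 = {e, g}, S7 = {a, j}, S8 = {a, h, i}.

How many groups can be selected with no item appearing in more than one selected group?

S2, S6, S7 are pairwise disjoint (S2={c,k}; S6={e,g}; S7={a,j}).
Every remaining group overlaps one of these, and no 4 of the listed groups are pairwise disjoint, so 3 is the maximum.

3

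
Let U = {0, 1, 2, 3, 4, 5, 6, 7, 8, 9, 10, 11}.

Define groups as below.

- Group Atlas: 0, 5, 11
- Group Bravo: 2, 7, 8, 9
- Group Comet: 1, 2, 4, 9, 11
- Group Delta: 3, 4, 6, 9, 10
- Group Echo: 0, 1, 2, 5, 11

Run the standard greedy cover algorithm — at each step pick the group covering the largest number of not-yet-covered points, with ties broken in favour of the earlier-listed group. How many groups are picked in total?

Greedy: pick Comet (covers 5 new) → pick Delta (covers 3 new) → pick Atlas (covers 2 new) → pick Bravo (covers 2 new). Total picks: 4.
(The true minimum cover uses only 3 groups, so greedy is not optimal here.)

4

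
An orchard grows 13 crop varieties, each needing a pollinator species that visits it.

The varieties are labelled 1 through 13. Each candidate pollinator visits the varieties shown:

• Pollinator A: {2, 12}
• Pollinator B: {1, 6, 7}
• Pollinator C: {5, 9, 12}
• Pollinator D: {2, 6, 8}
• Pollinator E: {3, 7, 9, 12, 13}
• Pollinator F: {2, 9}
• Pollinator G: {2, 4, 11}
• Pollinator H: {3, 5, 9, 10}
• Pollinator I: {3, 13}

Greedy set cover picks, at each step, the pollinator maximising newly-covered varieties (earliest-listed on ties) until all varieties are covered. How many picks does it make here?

5

Greedy: pick E (covers 5 new) → pick D (covers 3 new) → pick G (covers 2 new) → pick H (covers 2 new) → pick B (covers 1 new). Total picks: 5.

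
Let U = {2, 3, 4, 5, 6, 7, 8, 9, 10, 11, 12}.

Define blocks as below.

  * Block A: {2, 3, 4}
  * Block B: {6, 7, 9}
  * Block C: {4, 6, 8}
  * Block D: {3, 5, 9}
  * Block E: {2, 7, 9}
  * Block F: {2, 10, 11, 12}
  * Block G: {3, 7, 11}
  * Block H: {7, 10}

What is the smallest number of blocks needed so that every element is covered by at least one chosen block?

4

Take {C, D, F, H}. Their union is {2, 3, 4, 5, 6, 7, 8, 9, 10, 11, 12}, which is all 11 elements.
Only F contains 12, so F is forced; the remaining 7 elements need at least 3 more blocks (each remaining block adds at most 3) — so at least 4 blocks are needed, and 4 is optimal.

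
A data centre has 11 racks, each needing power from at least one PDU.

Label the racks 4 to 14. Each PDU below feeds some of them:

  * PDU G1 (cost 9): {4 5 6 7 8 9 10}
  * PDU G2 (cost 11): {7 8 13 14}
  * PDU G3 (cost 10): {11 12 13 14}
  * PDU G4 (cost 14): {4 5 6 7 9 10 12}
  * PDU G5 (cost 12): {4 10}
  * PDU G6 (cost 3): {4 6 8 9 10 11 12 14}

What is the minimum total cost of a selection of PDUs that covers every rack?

19

G1, G3 together cover every rack (G1 ∪ G3 = {4, 5, 6, 7, 8, 9, 10, 11, 12, 13, 14}); total cost 9 + 10 = 19.
The greedy pick G6, G1, G3 costs 22; no covering selection beats 19.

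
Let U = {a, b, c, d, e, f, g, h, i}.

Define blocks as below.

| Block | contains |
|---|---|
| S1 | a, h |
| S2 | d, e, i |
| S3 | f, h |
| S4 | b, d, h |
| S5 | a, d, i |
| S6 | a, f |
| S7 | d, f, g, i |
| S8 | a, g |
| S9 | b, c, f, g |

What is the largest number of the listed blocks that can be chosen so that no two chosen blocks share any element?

S2, S3, S8 are pairwise disjoint (S2={d,e,i}; S3={f,h}; S8={a,g}).
Every remaining block overlaps one of these, and no 4 of the listed blocks are pairwise disjoint, so 3 is the maximum.

3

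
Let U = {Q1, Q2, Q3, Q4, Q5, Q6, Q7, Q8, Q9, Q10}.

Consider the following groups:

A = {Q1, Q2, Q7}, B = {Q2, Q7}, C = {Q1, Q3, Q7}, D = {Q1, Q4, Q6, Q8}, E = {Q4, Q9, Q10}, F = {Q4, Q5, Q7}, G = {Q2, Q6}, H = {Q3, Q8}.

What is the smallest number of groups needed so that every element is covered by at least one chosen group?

5

A, C, D, E, and F cover everything between them: the union {Q1, Q2, Q3, Q4, Q5, Q6, Q7, Q8, Q9, Q10} is all of U.
No 4 of the 8 groups cover everything (all 70 combinations miss at least one element), so 5 is optimal.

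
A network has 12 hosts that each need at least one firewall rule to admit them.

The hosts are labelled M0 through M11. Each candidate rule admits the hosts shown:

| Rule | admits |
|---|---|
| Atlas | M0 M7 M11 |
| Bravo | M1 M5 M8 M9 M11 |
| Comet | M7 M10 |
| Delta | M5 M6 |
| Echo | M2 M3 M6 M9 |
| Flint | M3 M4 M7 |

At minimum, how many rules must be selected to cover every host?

Take {Atlas, Bravo, Comet, Echo, Flint}. Their union is {M0, M1, M2, M3, M4, M5, M6, M7, M8, M9, M10, M11}, which is all 12 hosts.
No 4 of the 6 rules cover everything (all 15 combinations miss at least one host), so 5 is optimal.

5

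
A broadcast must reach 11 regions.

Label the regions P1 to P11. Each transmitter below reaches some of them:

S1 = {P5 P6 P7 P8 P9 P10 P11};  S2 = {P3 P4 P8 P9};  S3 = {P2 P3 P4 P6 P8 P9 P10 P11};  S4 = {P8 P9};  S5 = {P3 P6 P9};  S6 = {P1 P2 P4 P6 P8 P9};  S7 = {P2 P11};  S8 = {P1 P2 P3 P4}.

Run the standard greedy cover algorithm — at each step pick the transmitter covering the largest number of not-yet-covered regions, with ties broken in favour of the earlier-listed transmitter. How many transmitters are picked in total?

3

Greedy: pick S3 (covers 8 new) → pick S1 (covers 2 new) → pick S6 (covers 1 new). Total picks: 3.
(The true minimum cover uses only 2 transmitters, so greedy is not optimal here.)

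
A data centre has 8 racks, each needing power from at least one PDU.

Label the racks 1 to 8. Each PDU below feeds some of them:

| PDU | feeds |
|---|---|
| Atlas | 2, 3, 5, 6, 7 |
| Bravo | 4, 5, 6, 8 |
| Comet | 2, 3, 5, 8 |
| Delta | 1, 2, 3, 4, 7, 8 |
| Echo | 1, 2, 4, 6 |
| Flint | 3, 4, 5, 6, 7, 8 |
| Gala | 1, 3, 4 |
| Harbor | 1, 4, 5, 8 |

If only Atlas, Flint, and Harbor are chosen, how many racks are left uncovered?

Union of Atlas, Flint, Harbor = {1, 2, 3, 4, 5, 6, 7, 8} — that's every rack, so 0 are uncovered.

0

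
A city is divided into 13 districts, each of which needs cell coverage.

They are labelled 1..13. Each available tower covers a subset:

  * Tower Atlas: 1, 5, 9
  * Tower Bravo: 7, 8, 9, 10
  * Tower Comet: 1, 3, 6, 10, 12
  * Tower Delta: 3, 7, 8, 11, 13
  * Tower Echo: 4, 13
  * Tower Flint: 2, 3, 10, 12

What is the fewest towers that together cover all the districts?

Take {Atlas, Comet, Delta, Echo, Flint}. Their union is {1, 2, 3, 4, 5, 6, 7, 8, 9, 10, 11, 12, 13}, which is all 13 districts.
No 4 of the 6 towers cover everything (all 15 combinations miss at least one district), so 5 is optimal.

5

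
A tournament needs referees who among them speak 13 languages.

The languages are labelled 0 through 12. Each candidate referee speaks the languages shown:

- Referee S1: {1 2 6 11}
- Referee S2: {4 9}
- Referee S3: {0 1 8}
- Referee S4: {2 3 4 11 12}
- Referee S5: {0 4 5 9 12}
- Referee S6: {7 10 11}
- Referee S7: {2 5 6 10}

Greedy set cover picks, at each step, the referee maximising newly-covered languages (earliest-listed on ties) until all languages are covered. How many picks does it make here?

5

Greedy: pick S4 (covers 5 new) → pick S3 (covers 3 new) → pick S7 (covers 3 new) → pick S2 (covers 1 new) → pick S6 (covers 1 new). Total picks: 5.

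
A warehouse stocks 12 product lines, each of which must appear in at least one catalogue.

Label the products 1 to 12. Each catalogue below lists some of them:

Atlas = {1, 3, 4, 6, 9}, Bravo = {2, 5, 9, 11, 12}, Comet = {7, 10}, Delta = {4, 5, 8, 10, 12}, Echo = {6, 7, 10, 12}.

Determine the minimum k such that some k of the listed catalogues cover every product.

Atlas and Bravo and Delta and Echo together: Atlas ∪ Bravo ∪ Delta ∪ Echo = {1, 2, 3, 4, 5, 6, 7, 8, 9, 10, 11, 12} — every product is covered.
No 3 of the 5 catalogues cover everything (all 10 combinations miss at least one product), so 4 is optimal.

4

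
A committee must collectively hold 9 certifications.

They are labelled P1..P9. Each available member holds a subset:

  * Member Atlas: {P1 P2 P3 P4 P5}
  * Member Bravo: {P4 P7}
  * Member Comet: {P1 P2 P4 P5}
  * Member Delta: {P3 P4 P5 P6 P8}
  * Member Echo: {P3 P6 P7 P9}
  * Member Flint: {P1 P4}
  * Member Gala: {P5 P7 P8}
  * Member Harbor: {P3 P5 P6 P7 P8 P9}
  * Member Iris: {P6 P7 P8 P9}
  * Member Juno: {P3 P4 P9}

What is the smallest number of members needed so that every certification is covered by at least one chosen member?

Take {Comet, Harbor}. Their union is {P1, P2, P3, P4, P5, P6, P7, P8, P9}, which is all 9 certifications.
No single member has all 9 certifications (the largest, Harbor, has 6), so 2 is optimal.

2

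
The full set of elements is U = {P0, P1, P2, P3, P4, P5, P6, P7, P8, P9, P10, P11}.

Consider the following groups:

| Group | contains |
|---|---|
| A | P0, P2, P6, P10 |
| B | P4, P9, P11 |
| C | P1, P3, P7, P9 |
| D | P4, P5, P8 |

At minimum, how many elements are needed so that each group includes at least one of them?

3

Take H = {P1, P2, P4}. Each listed group contains at least one of these, so H is a hitting set of size 3.
The groups A, C, D are pairwise disjoint, so any hitting set needs a separate element for each — at least 3. Hence 3 is optimal.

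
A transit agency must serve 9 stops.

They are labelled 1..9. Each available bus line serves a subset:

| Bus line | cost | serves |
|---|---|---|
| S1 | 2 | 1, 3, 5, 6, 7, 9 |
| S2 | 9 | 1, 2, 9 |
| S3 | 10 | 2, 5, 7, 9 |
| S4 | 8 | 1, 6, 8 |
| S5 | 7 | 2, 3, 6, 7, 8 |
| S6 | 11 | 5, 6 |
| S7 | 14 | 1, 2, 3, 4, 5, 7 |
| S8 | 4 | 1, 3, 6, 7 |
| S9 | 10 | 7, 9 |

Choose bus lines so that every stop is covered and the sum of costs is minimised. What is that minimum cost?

23

S1, S5, S7 together cover every stop (S1 ∪ S5 ∪ S7 = {1, 2, 3, 4, 5, 6, 7, 8, 9}); total cost 2 + 7 + 14 = 23.
No covering selection has total cost below 23.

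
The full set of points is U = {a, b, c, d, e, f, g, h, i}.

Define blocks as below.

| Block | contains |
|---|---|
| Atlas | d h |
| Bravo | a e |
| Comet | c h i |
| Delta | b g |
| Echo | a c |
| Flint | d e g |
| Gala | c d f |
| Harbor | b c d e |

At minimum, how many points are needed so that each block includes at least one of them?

4

Take T = {b, c, d, e}. Each listed block contains at least one of these, so T is a hitting set of size 4.
No choice of 3 points meets every block, so 4 is the minimum.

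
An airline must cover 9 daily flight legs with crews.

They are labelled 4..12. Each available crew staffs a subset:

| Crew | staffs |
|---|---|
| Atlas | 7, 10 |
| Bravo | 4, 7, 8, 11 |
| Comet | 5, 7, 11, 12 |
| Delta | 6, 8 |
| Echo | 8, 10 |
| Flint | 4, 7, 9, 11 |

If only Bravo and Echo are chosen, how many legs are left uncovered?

Union of Bravo, Echo = {4, 7, 8, 10, 11}.
Not covered: 5, 6, 9, 12 — 4 legs.

4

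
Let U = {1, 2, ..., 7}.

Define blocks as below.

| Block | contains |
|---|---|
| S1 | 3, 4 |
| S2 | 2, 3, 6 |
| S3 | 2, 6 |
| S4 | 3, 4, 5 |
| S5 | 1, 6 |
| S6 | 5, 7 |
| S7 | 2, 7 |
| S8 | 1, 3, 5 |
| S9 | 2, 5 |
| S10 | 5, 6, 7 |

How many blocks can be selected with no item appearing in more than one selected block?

3

S1, S5, S9 are pairwise disjoint (S1={3,4}; S5={1,6}; S9={2,5}).
Every remaining block overlaps one of these, and no 4 of the listed blocks are pairwise disjoint, so 3 is the maximum.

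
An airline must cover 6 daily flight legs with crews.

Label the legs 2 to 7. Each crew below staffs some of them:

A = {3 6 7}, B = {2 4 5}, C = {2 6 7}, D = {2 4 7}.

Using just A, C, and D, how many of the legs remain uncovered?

1

Union of A, C, D = {2, 3, 4, 6, 7}.
Not covered: 5 — 1 leg.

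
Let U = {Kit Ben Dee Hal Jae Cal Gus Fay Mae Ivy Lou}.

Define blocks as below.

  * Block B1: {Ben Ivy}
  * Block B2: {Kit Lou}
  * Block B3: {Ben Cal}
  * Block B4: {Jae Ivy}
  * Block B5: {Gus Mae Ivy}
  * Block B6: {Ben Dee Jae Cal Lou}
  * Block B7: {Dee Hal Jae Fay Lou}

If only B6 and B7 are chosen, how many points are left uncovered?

4

Union of B6, B7 = {Ben, Dee, Hal, Jae, Cal, Fay, Lou}.
Not covered: Kit, Gus, Mae, Ivy — 4 points.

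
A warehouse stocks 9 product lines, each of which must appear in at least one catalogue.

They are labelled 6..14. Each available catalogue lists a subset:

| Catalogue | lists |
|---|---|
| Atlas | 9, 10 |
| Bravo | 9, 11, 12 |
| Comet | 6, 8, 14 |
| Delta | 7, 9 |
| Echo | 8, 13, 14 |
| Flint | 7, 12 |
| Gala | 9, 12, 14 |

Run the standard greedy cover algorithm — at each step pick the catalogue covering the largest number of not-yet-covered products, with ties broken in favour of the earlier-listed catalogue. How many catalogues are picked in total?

5

Greedy: pick Bravo (covers 3 new) → pick Comet (covers 3 new) → pick Atlas (covers 1 new) → pick Delta (covers 1 new) → pick Echo (covers 1 new). Total picks: 5.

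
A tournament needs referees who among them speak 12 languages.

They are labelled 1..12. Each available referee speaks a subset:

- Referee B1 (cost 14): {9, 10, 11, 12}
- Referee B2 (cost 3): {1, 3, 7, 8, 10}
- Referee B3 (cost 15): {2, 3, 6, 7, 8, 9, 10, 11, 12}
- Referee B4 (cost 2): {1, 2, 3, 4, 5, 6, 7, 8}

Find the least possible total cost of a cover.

B1, B4 together cover every language (B1 ∪ B4 = {1, 2, 3, 4, 5, 6, 7, 8, 9, 10, 11, 12}); total cost 14 + 2 = 16.
The greedy pick B4, B2, B1 costs 19; no covering selection beats 16.

16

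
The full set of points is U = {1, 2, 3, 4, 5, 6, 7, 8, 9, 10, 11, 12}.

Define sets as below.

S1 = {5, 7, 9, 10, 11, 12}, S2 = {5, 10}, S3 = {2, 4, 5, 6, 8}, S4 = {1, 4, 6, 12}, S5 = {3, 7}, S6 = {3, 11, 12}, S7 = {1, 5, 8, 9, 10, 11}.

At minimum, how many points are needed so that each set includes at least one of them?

3

Take H = {3, 5, 12}. Each listed set contains at least one of these, so H is a hitting set of size 3.
The sets S2, S4, S5 are pairwise disjoint, so any hitting set needs a separate point for each — at least 3. Hence 3 is optimal.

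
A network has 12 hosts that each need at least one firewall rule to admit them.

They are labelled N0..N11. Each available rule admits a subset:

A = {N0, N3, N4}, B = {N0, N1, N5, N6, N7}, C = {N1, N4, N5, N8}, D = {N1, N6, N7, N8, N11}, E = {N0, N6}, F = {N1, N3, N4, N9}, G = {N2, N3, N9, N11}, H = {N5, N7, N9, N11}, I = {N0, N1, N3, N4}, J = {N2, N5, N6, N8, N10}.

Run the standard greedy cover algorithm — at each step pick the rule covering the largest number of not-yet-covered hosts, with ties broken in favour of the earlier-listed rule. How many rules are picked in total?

4

Greedy: pick B (covers 5 new) → pick G (covers 4 new) → pick C (covers 2 new) → pick J (covers 1 new). Total picks: 4.
(The true minimum cover uses only 3 rules, so greedy is not optimal here.)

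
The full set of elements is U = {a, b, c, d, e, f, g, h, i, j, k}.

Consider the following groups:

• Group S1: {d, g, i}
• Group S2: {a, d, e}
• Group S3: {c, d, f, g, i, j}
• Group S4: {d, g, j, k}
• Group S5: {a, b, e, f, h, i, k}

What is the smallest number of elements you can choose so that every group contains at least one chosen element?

The 2 elements {d, i} hit every group.
No single element lies in every group, so at least 2 are needed and 2 is optimal.

2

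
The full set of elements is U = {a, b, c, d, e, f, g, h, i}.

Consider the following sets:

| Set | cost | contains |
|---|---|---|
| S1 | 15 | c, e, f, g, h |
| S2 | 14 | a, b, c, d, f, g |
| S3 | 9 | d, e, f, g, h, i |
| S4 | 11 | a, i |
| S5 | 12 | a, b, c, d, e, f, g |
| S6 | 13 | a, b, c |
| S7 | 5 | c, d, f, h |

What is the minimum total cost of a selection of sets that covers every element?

S3, S5 together cover every element (S3 ∪ S5 = {a, b, c, d, e, f, g, h, i}); total cost 9 + 12 = 21.
The greedy pick S7, S3, S5 costs 26; no covering selection beats 21.

21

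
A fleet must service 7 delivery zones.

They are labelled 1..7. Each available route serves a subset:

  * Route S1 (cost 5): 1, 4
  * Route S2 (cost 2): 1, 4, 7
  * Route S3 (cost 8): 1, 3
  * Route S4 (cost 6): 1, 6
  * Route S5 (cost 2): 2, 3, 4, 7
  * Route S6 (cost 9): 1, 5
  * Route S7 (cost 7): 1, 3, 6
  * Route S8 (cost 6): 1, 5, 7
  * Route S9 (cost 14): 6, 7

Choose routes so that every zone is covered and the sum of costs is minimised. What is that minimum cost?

S4, S5, S8 together cover every zone (S4 ∪ S5 ∪ S8 = {1, 2, 3, 4, 5, 6, 7}); total cost 6 + 2 + 6 = 14.
The greedy pick S5, S2, S4, S8 costs 16; no covering selection beats 14.

14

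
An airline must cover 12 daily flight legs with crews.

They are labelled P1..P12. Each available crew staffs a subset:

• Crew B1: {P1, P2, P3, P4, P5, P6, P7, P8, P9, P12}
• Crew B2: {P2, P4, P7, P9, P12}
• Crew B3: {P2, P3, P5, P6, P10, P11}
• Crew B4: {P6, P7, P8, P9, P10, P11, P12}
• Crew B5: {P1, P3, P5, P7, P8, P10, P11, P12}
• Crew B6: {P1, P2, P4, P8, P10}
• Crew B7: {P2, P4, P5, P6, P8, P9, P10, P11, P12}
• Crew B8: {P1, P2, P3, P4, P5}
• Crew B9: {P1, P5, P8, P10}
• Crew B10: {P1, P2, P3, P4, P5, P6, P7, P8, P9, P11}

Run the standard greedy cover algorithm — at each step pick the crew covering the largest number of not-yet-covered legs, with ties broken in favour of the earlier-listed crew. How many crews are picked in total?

Greedy: pick B1 (covers 10 new) → pick B3 (covers 2 new). Total picks: 2.

2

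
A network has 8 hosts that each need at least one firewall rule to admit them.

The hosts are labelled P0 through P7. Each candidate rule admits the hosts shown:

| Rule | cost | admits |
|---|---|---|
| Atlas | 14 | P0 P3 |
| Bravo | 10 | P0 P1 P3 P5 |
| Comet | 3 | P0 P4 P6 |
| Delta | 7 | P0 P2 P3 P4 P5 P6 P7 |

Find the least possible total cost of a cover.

Bravo, Delta together cover every host (Bravo ∪ Delta = {P0, P1, P2, P3, P4, P5, P6, P7}); total cost 10 + 7 = 17.
The greedy pick Comet, Delta, Bravo costs 20; no covering selection beats 17.

17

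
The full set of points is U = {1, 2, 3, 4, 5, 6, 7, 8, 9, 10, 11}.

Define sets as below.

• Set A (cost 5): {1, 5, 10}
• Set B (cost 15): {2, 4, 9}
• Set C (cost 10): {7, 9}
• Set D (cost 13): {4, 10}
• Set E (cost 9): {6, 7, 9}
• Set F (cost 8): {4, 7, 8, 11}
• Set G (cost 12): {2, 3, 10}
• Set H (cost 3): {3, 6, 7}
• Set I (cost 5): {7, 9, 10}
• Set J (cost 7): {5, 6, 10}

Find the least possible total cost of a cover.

A, B, F, H together cover every point (A ∪ B ∪ F ∪ H = {1, 2, 3, 4, 5, 6, 7, 8, 9, 10, 11}); total cost 5 + 15 + 8 + 3 = 31.
The greedy pick H, A, F, I, G costs 33; no covering selection beats 31.

31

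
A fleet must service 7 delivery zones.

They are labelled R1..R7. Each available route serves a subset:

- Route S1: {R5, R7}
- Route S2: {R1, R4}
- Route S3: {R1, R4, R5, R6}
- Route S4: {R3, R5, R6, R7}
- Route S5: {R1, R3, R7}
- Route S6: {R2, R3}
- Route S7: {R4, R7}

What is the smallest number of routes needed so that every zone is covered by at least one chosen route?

3

S1 and S3 and S6 together: S1 ∪ S3 ∪ S6 = {R1, R2, R3, R4, R5, R6, R7} — every zone is covered.
Only S6 contains R2, so S6 is forced; the remaining 5 zones need at least 2 more routes (each remaining route adds at most 4) — so at least 3 routes are needed, and 3 is optimal.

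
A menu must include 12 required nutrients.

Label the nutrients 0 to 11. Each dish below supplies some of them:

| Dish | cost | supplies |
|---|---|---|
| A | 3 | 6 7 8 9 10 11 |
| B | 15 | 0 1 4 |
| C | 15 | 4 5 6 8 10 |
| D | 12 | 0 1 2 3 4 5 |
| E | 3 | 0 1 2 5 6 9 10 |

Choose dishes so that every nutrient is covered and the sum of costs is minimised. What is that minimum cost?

A, D together cover every nutrient (A ∪ D = {0, 1, 2, 3, 4, 5, 6, 7, 8, 9, 10, 11}); total cost 3 + 12 = 15.
The greedy pick E, A, D costs 18; no covering selection beats 15.

15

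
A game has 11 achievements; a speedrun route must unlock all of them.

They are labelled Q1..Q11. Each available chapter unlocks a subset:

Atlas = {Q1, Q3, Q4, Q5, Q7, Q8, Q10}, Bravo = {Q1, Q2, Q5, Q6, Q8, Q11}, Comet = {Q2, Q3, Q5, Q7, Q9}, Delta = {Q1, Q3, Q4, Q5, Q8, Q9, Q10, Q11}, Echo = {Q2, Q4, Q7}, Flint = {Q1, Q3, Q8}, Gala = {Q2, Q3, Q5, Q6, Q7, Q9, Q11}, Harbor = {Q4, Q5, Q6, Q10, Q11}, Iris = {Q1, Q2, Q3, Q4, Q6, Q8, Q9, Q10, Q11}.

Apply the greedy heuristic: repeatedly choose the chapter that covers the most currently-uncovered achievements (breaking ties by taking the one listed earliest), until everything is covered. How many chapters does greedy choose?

2

Greedy: pick Iris (covers 9 new) → pick Atlas (covers 2 new). Total picks: 2.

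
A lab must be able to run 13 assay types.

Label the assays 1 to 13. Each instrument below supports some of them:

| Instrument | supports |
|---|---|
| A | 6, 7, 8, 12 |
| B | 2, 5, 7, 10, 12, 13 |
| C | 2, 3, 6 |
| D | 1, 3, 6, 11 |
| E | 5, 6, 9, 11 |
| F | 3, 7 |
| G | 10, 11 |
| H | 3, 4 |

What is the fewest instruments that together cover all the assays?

Take {A, B, D, E, H}. Their union is {1, 2, 3, 4, 5, 6, 7, 8, 9, 10, 11, 12, 13}, which is all 13 assays.
No 4 of the 8 instruments cover everything (all 70 combinations miss at least one assay), so 5 is optimal.

5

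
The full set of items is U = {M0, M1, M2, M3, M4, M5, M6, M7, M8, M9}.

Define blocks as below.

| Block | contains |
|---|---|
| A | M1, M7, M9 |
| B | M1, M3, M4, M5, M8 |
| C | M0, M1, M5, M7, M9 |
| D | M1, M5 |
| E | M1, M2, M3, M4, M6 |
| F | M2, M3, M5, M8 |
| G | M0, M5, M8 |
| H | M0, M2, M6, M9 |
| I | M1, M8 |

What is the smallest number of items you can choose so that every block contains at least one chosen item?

3

Take T = {M1, M6, M8}. Each listed block contains at least one of these, so T is a hitting set of size 3.
No choice of 2 items meets every block, so 3 is the minimum.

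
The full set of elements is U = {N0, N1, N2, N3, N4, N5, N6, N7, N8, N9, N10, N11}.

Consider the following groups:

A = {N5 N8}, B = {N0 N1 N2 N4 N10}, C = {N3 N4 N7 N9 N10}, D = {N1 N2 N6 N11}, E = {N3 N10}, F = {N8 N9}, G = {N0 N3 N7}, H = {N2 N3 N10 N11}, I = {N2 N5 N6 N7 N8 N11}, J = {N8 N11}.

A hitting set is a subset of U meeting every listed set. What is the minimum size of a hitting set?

3

Take T = {N1, N3, N8}. Each listed group contains at least one of these, so T is a hitting set of size 3.
The groups A, D, E are pairwise disjoint, so any hitting set needs a separate element for each — at least 3. Hence 3 is optimal.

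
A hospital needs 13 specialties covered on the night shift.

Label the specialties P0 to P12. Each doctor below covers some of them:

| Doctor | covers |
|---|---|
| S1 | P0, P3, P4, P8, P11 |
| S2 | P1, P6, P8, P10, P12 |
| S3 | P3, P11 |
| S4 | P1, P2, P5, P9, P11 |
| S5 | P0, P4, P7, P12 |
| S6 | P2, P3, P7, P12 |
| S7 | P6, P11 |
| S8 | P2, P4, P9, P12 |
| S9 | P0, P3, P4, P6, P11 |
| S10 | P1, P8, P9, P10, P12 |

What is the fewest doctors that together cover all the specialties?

Take {S2, S4, S6, S9}. Their union is {P0, P1, P2, P3, P4, P5, P6, P7, P8, P9, P10, P11, P12}, which is all 13 specialties.
No 3 of the 10 doctors cover everything (all 120 combinations miss at least one specialty), so 4 is optimal.

4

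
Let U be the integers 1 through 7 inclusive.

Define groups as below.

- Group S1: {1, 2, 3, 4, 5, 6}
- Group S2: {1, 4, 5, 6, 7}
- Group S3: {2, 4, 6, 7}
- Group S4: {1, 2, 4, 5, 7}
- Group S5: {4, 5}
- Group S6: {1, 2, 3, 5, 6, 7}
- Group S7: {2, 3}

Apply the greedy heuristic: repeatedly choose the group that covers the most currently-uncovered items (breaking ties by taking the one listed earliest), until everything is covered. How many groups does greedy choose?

Greedy: pick S1 (covers 6 new) → pick S2 (covers 1 new). Total picks: 2.

2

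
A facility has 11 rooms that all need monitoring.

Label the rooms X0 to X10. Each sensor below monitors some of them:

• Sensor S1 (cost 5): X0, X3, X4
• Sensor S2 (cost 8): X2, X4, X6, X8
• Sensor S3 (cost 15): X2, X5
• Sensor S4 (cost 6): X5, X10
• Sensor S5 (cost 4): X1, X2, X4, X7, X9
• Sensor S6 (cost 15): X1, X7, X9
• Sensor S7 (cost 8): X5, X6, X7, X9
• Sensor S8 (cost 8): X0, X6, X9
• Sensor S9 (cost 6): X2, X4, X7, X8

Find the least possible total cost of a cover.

S1, S2, S4, S5 together cover every room (S1 ∪ S2 ∪ S4 ∪ S5 = {X0, X1, X2, X3, X4, X5, X6, X7, X8, X9, X10}); total cost 5 + 8 + 6 + 4 = 23.
No covering selection has total cost below 23.

23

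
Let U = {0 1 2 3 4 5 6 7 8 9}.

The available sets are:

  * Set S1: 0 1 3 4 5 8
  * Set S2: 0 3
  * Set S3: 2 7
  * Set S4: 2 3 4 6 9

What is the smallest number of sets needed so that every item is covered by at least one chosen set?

3

S1 and S3 and S4 together: S1 ∪ S3 ∪ S4 = {0, 1, 2, 3, 4, 5, 6, 7, 8, 9} — every item is covered.
Only S1 contains 1, so S1 is forced; the remaining 4 items need at least 2 more sets (each remaining set adds at most 3) — so at least 3 sets are needed, and 3 is optimal.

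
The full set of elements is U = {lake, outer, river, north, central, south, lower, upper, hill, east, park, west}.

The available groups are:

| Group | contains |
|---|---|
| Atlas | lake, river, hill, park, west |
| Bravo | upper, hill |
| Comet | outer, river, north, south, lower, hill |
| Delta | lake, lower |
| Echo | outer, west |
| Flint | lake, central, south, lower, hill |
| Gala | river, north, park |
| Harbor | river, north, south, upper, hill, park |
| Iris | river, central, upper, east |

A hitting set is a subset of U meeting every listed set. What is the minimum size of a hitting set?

H = {lake, north, upper, west} meets every group (each contains at least one member of H), and |H| = 4.
The groups Bravo, Delta, Echo, Gala are pairwise disjoint, so any hitting set needs a separate element for each — at least 4. Hence 4 is optimal.

4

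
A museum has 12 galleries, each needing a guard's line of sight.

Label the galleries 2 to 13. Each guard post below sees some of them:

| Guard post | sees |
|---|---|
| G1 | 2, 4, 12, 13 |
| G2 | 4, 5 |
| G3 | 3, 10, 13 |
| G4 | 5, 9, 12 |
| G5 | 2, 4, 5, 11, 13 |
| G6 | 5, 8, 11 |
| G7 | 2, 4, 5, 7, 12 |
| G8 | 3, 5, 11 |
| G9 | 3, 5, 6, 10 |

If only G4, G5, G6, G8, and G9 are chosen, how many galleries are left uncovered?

Union of G4, G5, G6, G8, G9 = {2, 3, 4, 5, 6, 8, 9, 10, 11, 12, 13}.
Not covered: 7 — 1 gallery.

1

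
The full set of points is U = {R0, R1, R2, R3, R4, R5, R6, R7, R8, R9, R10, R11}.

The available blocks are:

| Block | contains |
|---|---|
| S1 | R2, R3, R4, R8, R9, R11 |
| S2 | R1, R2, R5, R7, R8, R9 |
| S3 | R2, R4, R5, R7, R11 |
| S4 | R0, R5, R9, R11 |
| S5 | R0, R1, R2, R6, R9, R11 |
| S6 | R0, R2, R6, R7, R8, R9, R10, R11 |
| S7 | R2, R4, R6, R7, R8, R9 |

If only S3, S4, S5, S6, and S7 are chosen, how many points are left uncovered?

Union of S3, S4, S5, S6, S7 = {R0, R1, R2, R4, R5, R6, R7, R8, R9, R10, R11}.
Not covered: R3 — 1 point.

1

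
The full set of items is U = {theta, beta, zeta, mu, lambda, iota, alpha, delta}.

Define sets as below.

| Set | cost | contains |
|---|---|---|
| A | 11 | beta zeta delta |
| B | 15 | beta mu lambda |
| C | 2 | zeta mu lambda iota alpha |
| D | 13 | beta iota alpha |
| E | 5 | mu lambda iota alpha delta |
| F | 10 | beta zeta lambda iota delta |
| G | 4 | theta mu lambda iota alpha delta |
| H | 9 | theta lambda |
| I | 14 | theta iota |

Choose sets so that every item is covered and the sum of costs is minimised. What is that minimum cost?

14

F, G together cover every item (F ∪ G = {theta, beta, zeta, mu, lambda, iota, alpha, delta}); total cost 10 + 4 = 14.
The greedy pick C, G, F costs 16; no covering selection beats 14.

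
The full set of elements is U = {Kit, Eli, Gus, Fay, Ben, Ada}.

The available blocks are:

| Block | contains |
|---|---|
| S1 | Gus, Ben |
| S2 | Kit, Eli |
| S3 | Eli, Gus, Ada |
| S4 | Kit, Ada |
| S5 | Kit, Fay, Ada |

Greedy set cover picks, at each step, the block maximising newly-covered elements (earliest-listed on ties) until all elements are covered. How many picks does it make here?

Greedy: pick S3 (covers 3 new) → pick S5 (covers 2 new) → pick S1 (covers 1 new). Total picks: 3.

3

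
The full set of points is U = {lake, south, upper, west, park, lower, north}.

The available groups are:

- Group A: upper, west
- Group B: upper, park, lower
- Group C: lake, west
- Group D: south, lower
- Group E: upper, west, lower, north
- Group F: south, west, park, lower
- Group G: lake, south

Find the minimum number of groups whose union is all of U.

3

Take {E, F, G}. Their union is {lake, south, upper, west, park, lower, north}, which is all 7 points.
Only E contains north, so E is forced; the remaining 3 points need at least 2 more groups (each remaining group adds at most 2) — so at least 3 groups are needed, and 3 is optimal.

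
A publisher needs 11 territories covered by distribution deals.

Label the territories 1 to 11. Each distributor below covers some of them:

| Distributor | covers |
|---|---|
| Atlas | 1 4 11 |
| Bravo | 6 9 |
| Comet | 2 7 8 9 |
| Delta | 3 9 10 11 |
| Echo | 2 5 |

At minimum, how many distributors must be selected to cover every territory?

Take {Atlas, Bravo, Comet, Delta, Echo}. Their union is {1, 2, 3, 4, 5, 6, 7, 8, 9, 10, 11}, which is all 11 territories.
No 4 of the 5 distributors cover everything (all 5 combinations miss at least one territory), so 5 is optimal.

5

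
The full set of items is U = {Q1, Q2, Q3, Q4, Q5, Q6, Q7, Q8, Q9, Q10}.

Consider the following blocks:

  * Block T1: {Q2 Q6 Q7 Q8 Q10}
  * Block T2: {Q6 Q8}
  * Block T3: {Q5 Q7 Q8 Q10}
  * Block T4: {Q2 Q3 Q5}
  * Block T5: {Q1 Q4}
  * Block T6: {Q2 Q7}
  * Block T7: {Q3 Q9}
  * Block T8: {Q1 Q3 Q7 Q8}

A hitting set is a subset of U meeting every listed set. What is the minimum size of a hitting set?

The 4 items {Q3, Q4, Q7, Q8} hit every block.
The blocks T2, T5, T6, T7 are pairwise disjoint, so any hitting set needs a separate item for each — at least 4. Hence 4 is optimal.

4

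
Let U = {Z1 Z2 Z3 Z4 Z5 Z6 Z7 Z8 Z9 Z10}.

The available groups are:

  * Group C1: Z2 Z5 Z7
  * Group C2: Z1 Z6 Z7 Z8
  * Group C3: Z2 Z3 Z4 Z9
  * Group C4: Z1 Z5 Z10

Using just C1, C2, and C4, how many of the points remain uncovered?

Union of C1, C2, C4 = {Z1, Z2, Z5, Z6, Z7, Z8, Z10}.
Not covered: Z3, Z4, Z9 — 3 points.

3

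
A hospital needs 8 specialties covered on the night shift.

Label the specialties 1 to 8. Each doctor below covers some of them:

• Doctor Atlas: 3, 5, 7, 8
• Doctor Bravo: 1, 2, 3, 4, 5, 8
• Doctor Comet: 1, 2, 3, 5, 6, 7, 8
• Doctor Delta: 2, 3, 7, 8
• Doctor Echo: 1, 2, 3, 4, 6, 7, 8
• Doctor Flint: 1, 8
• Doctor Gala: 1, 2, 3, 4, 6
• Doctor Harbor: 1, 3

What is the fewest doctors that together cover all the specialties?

Take {Bravo, Echo}. Their union is {1, 2, 3, 4, 5, 6, 7, 8}, which is all 8 specialties.
No single doctor has all 8 specialties (the largest, Comet, has 7), so 2 is optimal.

2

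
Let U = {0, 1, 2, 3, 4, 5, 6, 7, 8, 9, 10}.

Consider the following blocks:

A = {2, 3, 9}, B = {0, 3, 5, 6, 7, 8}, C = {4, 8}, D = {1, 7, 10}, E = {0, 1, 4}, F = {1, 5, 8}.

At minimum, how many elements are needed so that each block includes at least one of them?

3

H = {1, 2, 8} meets every block (each contains at least one member of H), and |H| = 3.
The blocks A, C, D are pairwise disjoint, so any hitting set needs a separate element for each — at least 3. Hence 3 is optimal.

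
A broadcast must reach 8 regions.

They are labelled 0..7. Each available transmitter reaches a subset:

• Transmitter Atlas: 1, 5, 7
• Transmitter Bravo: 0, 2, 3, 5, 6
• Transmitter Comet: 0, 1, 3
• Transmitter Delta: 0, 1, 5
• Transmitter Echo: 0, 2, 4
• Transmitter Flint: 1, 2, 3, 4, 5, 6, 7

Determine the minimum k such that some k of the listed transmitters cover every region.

Delta and Flint together: Delta ∪ Flint = {0, 1, 2, 3, 4, 5, 6, 7} — every region is covered.
No single transmitter has all 8 regions (the largest, Flint, has 7), so 2 is optimal.

2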